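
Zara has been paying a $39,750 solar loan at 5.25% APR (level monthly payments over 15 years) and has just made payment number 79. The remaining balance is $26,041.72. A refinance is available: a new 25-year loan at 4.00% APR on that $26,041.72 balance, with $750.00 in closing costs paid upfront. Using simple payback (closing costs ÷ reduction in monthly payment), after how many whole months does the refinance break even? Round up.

5 months

Current payment = 39,750 × 5.25%/12 / (1 − (1+0.0043750)^−180) = $319.54.
Refinanced payment = 26,041.72 × 0.0033333 / (1 − (1+0.0033333)^−300) = $137.46.
Monthly savings = $319.54 − $137.46 = $182.08.
Break-even = $750.00 / $182.08 = 4.12 → 5 months.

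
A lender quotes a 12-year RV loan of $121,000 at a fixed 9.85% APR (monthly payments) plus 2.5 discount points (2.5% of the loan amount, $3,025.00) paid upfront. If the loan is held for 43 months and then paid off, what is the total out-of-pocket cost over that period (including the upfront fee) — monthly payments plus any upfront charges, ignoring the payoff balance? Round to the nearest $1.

At 9.85% the monthly rate is 0.0082083, so the payment is 121,000 × 0.0082083 / (1 − 1.0082083^−144) = $1,435.58.
Total outlay = 43 × $1,435.58 + $3,025.00 = $64,754.94.

$64,755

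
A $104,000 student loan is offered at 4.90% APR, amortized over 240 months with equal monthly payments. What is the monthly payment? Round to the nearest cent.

$680.62

Monthly rate = 4.9%/12 = 0.0040833; payment = 104,000 × 0.0040833 / (1 − (1+0.0040833)^−240) = $680.62.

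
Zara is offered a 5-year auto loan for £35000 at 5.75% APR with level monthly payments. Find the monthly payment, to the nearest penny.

£672.59

Monthly rate = 5.75%/12 = 0.0047917; payment = 35,000 × 0.0047917 / (1 − (1+0.0047917)^−60) = £672.59.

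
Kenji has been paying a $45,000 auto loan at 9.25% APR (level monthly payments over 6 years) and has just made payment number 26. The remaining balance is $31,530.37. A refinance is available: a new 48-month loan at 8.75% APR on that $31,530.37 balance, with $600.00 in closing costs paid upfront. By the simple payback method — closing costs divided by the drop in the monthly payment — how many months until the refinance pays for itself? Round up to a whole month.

Current payment = 45,000 × 9.25%/12 / (1 − (1+0.0077083)^−72) = $816.74.
Refinanced payment = 31,530.37 × 0.0072917 / (1 − (1+0.0072917)^−48) = $780.90.
Monthly savings = $816.74 − $780.90 = $35.84.
Break-even = $600.00 / $35.84 = 16.74 → 17 months.

17 months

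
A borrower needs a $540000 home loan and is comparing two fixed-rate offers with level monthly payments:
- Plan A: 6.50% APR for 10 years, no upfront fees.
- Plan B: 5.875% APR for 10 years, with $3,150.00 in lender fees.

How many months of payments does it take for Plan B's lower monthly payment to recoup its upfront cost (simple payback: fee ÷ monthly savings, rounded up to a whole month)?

Plan A: at 6.50% the monthly rate is 0.0054167, so the payment is 540,000 × 0.0054167 / (1 − 1.0054167^−120) = $6,131.59.
Plan B: monthly rate = 5.875%/12 = 0.0048958; payment = 540,000 × 0.0048958 / (1 − (1+0.0048958)^−120) = $5,961.27.
Monthly savings = $6,131.59 − $5,961.27 = $170.32.
Break-even = $3,150.00 / $170.32 = 18.49 → 19 months.

19 months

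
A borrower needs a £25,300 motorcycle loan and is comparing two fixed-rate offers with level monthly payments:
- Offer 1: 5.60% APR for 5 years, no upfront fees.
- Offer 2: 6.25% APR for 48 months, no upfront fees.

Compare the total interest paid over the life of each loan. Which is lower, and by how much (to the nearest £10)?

Offer 2 by £410

Offer 1: at 5.60% the monthly rate is 0.0046667, so the payment is 25,300 × 0.0046667 / (1 − 1.0046667^−60) = £484.43.
Total interest on Offer 1 = 60 × £484.43 − £25,300 = £3,765.80.
Offer 2: monthly rate = 6.25%/12 = 0.0052083; payment = 25,300 × 0.0052083 / (1 − (1+0.0052083)^−48) = £597.08.
Total interest on Offer 2 = 48 × £597.08 − £25,300 = £3,359.84.
Offer 2 is lower by £405.96.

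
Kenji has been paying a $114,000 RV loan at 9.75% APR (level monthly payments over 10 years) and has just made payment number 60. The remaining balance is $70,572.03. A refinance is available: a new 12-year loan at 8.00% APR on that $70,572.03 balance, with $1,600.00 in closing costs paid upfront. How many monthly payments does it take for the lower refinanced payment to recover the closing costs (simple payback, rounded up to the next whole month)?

Current payment = 114,000 × 9.75%/12 / (1 − (1+0.0081250)^−120) = $1,490.78.
Refinanced payment = 70,572.03 × 0.0066667 / (1 − (1+0.0066667)^−144) = $763.91.
Monthly savings = $1,490.78 − $763.91 = $726.87.
Break-even = $1,600.00 / $726.87 = 2.20 → 3 months.

3 months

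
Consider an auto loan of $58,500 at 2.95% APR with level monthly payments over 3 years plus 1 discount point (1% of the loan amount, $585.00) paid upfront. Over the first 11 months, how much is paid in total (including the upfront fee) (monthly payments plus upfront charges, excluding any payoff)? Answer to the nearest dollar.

At 2.95% the monthly rate is 0.0024583, so the payment is 58,500 × 0.0024583 / (1 − 1.0024583^−36) = $1,699.96.
Total outlay = 11 × $1,699.96 + $585.00 = $19,284.56.

$19,285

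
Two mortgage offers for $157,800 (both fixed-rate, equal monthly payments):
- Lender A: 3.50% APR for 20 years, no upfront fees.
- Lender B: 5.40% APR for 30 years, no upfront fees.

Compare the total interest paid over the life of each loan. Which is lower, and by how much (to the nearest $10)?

Lender A by $99,350

Lender A: at 3.50% the monthly rate is 0.0029167, so the payment is 157,800 × 0.0029167 / (1 − 1.0029167^−240) = $915.18.
Total interest on Lender A = 240 × $915.18 − $157,800 = $61,843.20.
Lender B: monthly rate = 5.4%/12 = 0.0045000; payment = 157,800 × 0.0045000 / (1 − (1+0.0045000)^−360) = $886.10.
Total interest on Lender B = 360 × $886.10 − $157,800 = $161,196.00.
Lender A is lower by $99,352.80.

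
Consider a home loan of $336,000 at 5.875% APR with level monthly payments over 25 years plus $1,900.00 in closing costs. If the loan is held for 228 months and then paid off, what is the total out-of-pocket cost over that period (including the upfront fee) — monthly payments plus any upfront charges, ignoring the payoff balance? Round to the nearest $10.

Monthly rate = 5.875%/12 = 0.0048958; payment = 336,000 × 0.0048958 / (1 − (1+0.0048958)^−300) = $2,139.25.
Total outlay = 228 × $2,139.25 + $1,900.00 = $489,649.00.

$489,650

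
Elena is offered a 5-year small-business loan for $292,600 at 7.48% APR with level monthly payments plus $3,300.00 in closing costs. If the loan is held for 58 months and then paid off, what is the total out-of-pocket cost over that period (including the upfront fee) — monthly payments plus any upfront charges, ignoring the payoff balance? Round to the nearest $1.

$343,199

At 7.48% the monthly rate is 0.0062333, so the payment is 292,600 × 0.0062333 / (1 − 1.0062333^−60) = $5,860.32.
Total outlay = 58 × $5,860.32 + $3,300.00 = $343,198.56.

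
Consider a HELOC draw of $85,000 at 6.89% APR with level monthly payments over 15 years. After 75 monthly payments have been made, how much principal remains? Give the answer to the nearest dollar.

$59,710

With monthly rate i = 6.89%/12 = 0.0057417, the balance after k of n payments is P · [(1+i)^n − (1+i)^k] / [(1+i)^n − 1].
(1+0.0057417)^180 = 2.80259088 and (1+0.0057417)^75 = 1.53632540, so the balance is 85,000 × (2.80259088 − 1.53632540) / (2.80259088 − 1) = $59,709.92.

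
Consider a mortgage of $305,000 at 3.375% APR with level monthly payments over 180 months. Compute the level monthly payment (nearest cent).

$2,161.72

Monthly rate = 3.375%/12 = 0.0028125; payment = 305,000 × 0.0028125 / (1 − (1+0.0028125)^−180) = $2,161.72.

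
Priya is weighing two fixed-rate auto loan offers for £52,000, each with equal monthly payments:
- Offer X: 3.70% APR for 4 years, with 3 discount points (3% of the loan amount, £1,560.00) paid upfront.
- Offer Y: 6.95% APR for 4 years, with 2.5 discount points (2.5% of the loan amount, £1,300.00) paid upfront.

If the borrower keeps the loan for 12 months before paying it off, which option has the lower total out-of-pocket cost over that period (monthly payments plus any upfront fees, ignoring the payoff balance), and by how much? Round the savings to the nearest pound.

Offer X: monthly rate = 3.7%/12 = 0.0030833; payment = 52,000 × 0.0030833 / (1 − (1+0.0030833)^−48) = £1,167.14.
Offer Y: monthly rate = 6.95%/12 = 0.0057917; payment = 52,000 × 0.0057917 / (1 − (1+0.0057917)^−48) = £1,244.00.
Over 12 months: Offer X costs 12 × £1,167.14 + £1,560.00 = £15,565.68; Offer Y costs 12 × £1,244.00 + £1,300.00 = £16,228.00.
Offer X is cheaper by £16,228.00 − £15,565.68 = £662.32.

Offer X by £662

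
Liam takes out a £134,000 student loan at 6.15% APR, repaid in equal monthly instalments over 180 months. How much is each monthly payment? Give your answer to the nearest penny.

Monthly rate = 6.15%/12 = 0.0051250; payment = 134,000 × 0.0051250 / (1 − (1+0.0051250)^−180) = £1,141.66.

£1,141.66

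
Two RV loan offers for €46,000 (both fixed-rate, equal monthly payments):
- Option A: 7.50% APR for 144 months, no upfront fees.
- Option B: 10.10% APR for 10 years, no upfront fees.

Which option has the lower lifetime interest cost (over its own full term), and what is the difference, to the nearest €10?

Option A: at 7.50% the monthly rate is 0.0062500, so the payment is 46,000 × 0.0062500 / (1 − 1.0062500^−144) = €485.40.
Total interest on Option A = 144 × €485.40 − €46,000 = €23,897.60.
Option B: monthly rate = 10.1%/12 = 0.0084167; payment = 46,000 × 0.0084167 / (1 − (1+0.0084167)^−120) = €610.44.
Total interest on Option B = 120 × €610.44 − €46,000 = €27,252.80.
Option A is lower by €3,355.20.

Option A by €3,360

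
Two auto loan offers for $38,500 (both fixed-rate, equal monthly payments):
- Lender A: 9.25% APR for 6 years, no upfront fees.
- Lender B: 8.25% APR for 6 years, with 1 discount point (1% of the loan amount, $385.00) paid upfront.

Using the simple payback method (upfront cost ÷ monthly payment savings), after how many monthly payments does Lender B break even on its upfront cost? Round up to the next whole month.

21 months

Lender A: at 9.25% the monthly rate is 0.0077083, so the payment is 38,500 × 0.0077083 / (1 − 1.0077083^−72) = $698.77.
Lender B: at 8.25% the monthly rate is 0.0068750, so the payment is 38,500 × 0.0068750 / (1 − 1.0068750^−72) = $679.74.
Monthly savings = $698.77 − $679.74 = $19.03.
Break-even = $385.00 / $19.03 = 20.23 → 21 months.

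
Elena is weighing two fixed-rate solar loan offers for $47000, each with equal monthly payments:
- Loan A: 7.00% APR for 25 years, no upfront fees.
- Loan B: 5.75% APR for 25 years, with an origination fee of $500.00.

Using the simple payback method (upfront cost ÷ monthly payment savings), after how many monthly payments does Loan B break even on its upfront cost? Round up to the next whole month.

Loan A: at 7.00% the monthly rate is 0.0058333, so the payment is 47,000 × 0.0058333 / (1 − 1.0058333^−300) = $332.19.
Loan B: at 5.75% the monthly rate is 0.0047917, so the payment is 47,000 × 0.0047917 / (1 − 1.0047917^−300) = $295.68.
Monthly savings = $332.19 − $295.68 = $36.51.
Break-even = $500.00 / $36.51 = 13.69 → 14 months.

14 months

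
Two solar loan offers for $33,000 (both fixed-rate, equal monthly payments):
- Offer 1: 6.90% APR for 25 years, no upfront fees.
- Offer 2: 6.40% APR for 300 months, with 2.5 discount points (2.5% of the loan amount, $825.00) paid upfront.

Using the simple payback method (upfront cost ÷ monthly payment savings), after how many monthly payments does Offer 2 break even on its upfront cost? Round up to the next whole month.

80 months

Offer 1: at 6.90% the monthly rate is 0.0057500, so the payment is 33,000 × 0.0057500 / (1 − 1.0057500^−300) = $231.14.
Offer 2: monthly rate = 6.4%/12 = 0.0053333; payment = 33,000 × 0.0053333 / (1 − (1+0.0053333)^−300) = $220.76.
Monthly savings = $231.14 − $220.76 = $10.38.
Break-even = $825.00 / $10.38 = 79.48 → 80 months.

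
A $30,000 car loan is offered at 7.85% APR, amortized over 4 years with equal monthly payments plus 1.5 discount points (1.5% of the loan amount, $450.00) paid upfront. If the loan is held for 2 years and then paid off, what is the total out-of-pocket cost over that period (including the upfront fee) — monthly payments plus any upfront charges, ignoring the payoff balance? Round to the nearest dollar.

$17,977

At 7.85% the monthly rate is 0.0065417, so the payment is 30,000 × 0.0065417 / (1 − 1.0065417^−48) = $730.28.
Total outlay = 24 × $730.28 + $450.00 = $17,976.72.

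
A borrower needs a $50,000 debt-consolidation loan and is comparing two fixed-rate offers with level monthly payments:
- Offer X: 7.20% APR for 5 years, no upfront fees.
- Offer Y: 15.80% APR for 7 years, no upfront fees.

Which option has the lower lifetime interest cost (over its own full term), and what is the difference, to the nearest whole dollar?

Offer X: monthly rate = 7.2%/12 = 0.0060000; payment = 50,000 × 0.0060000 / (1 − (1+0.0060000)^−60) = $994.78.
Total interest on Offer X = 60 × $994.78 − $50,000 = $9,686.80.
Offer Y: monthly rate = 15.8%/12 = 0.0131667; payment = 50,000 × 0.0131667 / (1 − (1+0.0131667)^−84) = $987.42.
Total interest on Offer Y = 84 × $987.42 − $50,000 = $32,943.28.
Offer X is lower by $23,256.48.

Offer X by $23,256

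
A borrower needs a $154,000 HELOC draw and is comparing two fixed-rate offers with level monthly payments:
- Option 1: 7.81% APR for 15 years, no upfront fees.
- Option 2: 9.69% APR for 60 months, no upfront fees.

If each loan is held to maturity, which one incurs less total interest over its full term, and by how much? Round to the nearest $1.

Option 2 by $66,959

Option 1: monthly rate = 7.81%/12 = 0.0065083; payment = 154,000 × 0.0065083 / (1 − (1+0.0065083)^−180) = $1,454.86.
Total interest on Option 1 = 180 × $1,454.86 − $154,000 = $107,874.80.
Option 2: monthly rate = 9.69%/12 = 0.0080750; payment = 154,000 × 0.0080750 / (1 − (1+0.0080750)^−60) = $3,248.60.
Total interest on Option 2 = 60 × $3,248.60 − $154,000 = $40,916.00.
Option 2 is lower by $66,958.80.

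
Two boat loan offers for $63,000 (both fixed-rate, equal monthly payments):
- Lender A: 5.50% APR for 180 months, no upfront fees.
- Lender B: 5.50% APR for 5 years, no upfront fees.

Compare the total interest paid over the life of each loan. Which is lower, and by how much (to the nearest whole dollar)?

Lender B by $20,455

Lender A: at 5.50% the monthly rate is 0.0045833, so the payment is 63,000 × 0.0045833 / (1 − 1.0045833^−180) = $514.76.
Total interest on Lender A = 180 × $514.76 − $63,000 = $29,656.80.
Lender B: monthly rate = 5.5%/12 = 0.0045833; payment = 63,000 × 0.0045833 / (1 − (1+0.0045833)^−60) = $1,203.37.
Total interest on Lender B = 60 × $1,203.37 − $63,000 = $9,202.20.
Lender B is lower by $20,454.60.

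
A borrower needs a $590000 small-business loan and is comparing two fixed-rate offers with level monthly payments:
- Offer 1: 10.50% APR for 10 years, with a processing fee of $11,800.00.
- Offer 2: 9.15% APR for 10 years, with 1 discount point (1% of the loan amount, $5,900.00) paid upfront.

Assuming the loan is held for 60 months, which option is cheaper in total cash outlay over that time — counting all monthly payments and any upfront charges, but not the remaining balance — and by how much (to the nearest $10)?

Offer 2 by $32,260

Offer 1: monthly rate = 10.5%/12 = 0.0087500; payment = 590,000 × 0.0087500 / (1 − (1+0.0087500)^−120) = $7,961.16.
Offer 2: monthly rate = 9.15%/12 = 0.0076250; payment = 590,000 × 0.0076250 / (1 − (1+0.0076250)^−120) = $7,521.85.
Over 60 months: Offer 1 costs 60 × $7,961.16 + $11,800.00 = $489,469.60; Offer 2 costs 60 × $7,521.85 + $5,900.00 = $457,211.00.
Offer 2 is cheaper by $489,469.60 − $457,211.00 = $32,258.60.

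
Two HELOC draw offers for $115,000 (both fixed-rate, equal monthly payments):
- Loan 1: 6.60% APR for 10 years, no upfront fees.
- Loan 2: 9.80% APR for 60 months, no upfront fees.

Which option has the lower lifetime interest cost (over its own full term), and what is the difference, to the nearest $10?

Loan 2 by $11,470

Loan 1: at 6.60% the monthly rate is 0.0055000, so the payment is 115,000 × 0.0055000 / (1 − 1.0055000^−120) = $1,311.66.
Total interest on Loan 1 = 120 × $1,311.66 − $115,000 = $42,399.20.
Loan 2: at 9.80% the monthly rate is 0.0081667, so the payment is 115,000 × 0.0081667 / (1 − 1.0081667^−60) = $2,432.11.
Total interest on Loan 2 = 60 × $2,432.11 − $115,000 = $30,926.60.
Loan 2 is lower by $11,472.60.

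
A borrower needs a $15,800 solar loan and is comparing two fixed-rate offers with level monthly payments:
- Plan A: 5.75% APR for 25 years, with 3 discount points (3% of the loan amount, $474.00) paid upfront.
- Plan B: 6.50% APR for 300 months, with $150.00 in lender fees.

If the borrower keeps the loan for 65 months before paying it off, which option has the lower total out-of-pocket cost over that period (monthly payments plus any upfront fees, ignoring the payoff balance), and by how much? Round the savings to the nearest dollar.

Plan A by $149

Plan A: monthly rate = 5.75%/12 = 0.0047917; payment = 15,800 × 0.0047917 / (1 − (1+0.0047917)^−300) = $99.40.
Plan B: monthly rate = 6.5%/12 = 0.0054167; payment = 15,800 × 0.0054167 / (1 − (1+0.0054167)^−300) = $106.68.
Over 65 months: Plan A costs 65 × $99.40 + $474.00 = $6,935.00; Plan B costs 65 × $106.68 + $150.00 = $7,084.20.
Plan A is cheaper by $7,084.20 − $6,935.00 = $149.20.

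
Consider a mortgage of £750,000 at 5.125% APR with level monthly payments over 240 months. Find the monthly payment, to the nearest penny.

At 5.125% the monthly rate is 0.0042708, so the payment is 750,000 × 0.0042708 / (1 − 1.0042708^−240) = £5,001.60.

£5,001.60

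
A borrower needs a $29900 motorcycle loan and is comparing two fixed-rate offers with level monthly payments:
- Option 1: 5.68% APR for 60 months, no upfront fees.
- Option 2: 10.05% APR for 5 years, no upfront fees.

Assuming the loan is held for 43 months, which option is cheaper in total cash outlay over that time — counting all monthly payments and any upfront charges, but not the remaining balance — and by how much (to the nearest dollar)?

Option 1: monthly rate = 5.68%/12 = 0.0047333; payment = 29,900 × 0.0047333 / (1 − (1+0.0047333)^−60) = $573.61.
Option 2: at 10.05% the monthly rate is 0.0083750, so the payment is 29,900 × 0.0083750 / (1 − 1.0083750^−60) = $636.02.
Over 43 months: Option 1 costs 43 × $573.61 = $24,665.23; Option 2 costs 43 × $636.02 = $27,348.86.
Option 1 is cheaper by $27,348.86 − $24,665.23 = $2,683.63.

Option 1 by $2,684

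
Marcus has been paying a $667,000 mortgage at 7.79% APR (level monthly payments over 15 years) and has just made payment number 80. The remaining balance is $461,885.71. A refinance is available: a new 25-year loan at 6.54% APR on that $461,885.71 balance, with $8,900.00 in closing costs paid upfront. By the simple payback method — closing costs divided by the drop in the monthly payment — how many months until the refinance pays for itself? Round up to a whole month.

3 months

Current payment = 667,000 × 7.79%/12 / (1 − (1+0.0064917)^−180) = $6,293.60.
Refinanced payment = 461,885.71 × 0.0054500 / (1 − (1+0.0054500)^−300) = $3,130.24.
Monthly savings = $6,293.60 − $3,130.24 = $3,163.36.
Break-even = $8,900.00 / $3,163.36 = 2.81 → 3 months.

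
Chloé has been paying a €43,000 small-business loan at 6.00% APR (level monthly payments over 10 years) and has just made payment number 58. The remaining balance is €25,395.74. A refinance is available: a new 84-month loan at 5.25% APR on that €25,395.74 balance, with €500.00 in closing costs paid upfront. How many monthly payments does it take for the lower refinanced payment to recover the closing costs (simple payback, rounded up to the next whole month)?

Current payment = 43,000 × 6%/12 / (1 − (1+0.0050000)^−120) = €477.39.
Refinanced payment = 25,395.74 × 0.0043750 / (1 − (1+0.0043750)^−84) = €361.93.
Monthly savings = €477.39 − €361.93 = €115.46.
Break-even = €500.00 / €115.46 = 4.33 → 5 months.

5 months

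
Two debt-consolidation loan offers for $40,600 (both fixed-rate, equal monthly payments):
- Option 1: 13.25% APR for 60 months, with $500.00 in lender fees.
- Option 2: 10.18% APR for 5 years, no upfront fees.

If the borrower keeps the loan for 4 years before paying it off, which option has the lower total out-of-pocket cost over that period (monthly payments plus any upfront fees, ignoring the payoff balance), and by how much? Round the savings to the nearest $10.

Option 2 by $3,510

Option 1: monthly rate = 13.25%/12 = 0.0110417; payment = 40,600 × 0.0110417 / (1 − (1+0.0110417)^−60) = $928.98.
Option 2: at 10.18% the monthly rate is 0.0084833, so the payment is 40,600 × 0.0084833 / (1 − 1.0084833^−60) = $866.23.
Over 48 months: Option 1 costs 48 × $928.98 + $500.00 = $45,091.04; Option 2 costs 48 × $866.23 = $41,579.04.
Option 2 is cheaper by $45,091.04 − $41,579.04 = $3,512.00.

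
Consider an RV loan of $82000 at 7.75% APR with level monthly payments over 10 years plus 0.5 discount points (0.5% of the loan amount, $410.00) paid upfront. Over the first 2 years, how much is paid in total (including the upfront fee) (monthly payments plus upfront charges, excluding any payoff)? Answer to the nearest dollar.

At 7.75% the monthly rate is 0.0064583, so the payment is 82,000 × 0.0064583 / (1 − 1.0064583^−120) = $984.09.
Total outlay = 24 × $984.09 + $410.00 = $24,028.16.

$24,028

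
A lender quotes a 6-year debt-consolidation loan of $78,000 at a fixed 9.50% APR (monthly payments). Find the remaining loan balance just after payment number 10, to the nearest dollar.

$69,627

With monthly rate i = 9.5%/12 = 0.0079167, the balance after k of n payments is P · [(1+i)^n − (1+i)^k] / [(1+i)^n − 1].
(1+0.0079167)^72 = 1.76430278 and (1+0.0079167)^10 = 1.08204735, so the balance is 78,000 × (1.76430278 − 1.08204735) / (1.76430278 − 1) = $69,626.76.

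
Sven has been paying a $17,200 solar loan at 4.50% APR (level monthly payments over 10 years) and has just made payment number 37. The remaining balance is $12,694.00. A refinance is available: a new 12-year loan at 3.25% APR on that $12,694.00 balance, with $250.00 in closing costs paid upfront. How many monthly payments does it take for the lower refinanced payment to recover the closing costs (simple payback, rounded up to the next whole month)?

Current payment = 17,200 × 4.5%/12 / (1 − (1+0.0037500)^−120) = $178.26.
Refinanced payment = 12,694.00 × 0.0027083 / (1 − (1+0.0027083)^−144) = $106.57.
Monthly savings = $178.26 − $106.57 = $71.69.
Break-even = $250.00 / $71.69 = 3.49 → 4 months.

4 months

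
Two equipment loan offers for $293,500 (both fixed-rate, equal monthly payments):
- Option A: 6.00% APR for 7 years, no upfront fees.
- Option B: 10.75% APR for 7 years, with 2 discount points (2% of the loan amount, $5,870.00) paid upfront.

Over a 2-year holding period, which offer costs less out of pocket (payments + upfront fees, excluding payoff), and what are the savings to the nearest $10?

Option A by $22,650

Option A: monthly rate = 6%/12 = 0.0050000; payment = 293,500 × 0.0050000 / (1 − (1+0.0050000)^−84) = $4,287.61.
Option B: at 10.75% the monthly rate is 0.0089583, so the payment is 293,500 × 0.0089583 / (1 − 1.0089583^−84) = $4,986.94.
Over 24 months: Option A costs 24 × $4,287.61 = $102,902.64; Option B costs 24 × $4,986.94 + $5,870.00 = $125,556.56.
Option A is cheaper by $125,556.56 − $102,902.64 = $22,653.92.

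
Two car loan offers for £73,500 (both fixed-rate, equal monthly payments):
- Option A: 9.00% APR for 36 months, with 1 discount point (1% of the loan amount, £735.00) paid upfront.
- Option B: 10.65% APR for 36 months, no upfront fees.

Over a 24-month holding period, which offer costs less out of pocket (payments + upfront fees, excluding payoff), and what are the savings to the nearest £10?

Option A: monthly rate = 9%/12 = 0.0075000; payment = 73,500 × 0.0075000 / (1 − (1+0.0075000)^−36) = £2,337.28.
Option B: monthly rate = 10.65%/12 = 0.0088750; payment = 73,500 × 0.0088750 / (1 − (1+0.0088750)^−36) = £2,394.13.
Over 24 months: Option A costs 24 × £2,337.28 + £735.00 = £56,829.72; Option B costs 24 × £2,394.13 = £57,459.12.
Option A is cheaper by £57,459.12 − £56,829.72 = £629.40.

Option A by £630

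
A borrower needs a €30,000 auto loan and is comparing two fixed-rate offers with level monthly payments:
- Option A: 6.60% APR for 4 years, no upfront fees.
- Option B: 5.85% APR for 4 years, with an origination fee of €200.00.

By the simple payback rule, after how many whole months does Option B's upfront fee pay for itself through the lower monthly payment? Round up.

Option A: monthly rate = 6.6%/12 = 0.0055000; payment = 30,000 × 0.0055000 / (1 − (1+0.0055000)^−48) = €712.83.
Option B: monthly rate = 5.85%/12 = 0.0048750; payment = 30,000 × 0.0048750 / (1 − (1+0.0048750)^−48) = €702.49.
Monthly savings = €712.83 − €702.49 = €10.34.
Break-even = €200.00 / €10.34 = 19.34 → 20 months.

20 months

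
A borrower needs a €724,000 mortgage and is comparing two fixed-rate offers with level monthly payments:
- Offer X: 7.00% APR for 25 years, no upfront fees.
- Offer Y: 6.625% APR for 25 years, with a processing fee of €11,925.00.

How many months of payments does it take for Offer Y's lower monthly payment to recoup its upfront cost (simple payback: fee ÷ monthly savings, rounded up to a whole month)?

Offer X: monthly rate = 7%/12 = 0.0058333; payment = 724,000 × 0.0058333 / (1 − (1+0.0058333)^−300) = €5,117.08.
Offer Y: monthly rate = 6.625%/12 = 0.0055208; payment = 724,000 × 0.0055208 / (1 − (1+0.0055208)^−300) = €4,945.20.
Monthly savings = €5,117.08 − €4,945.20 = €171.88.
Break-even = €11,925.00 / €171.88 = 69.38 → 70 months.

70 months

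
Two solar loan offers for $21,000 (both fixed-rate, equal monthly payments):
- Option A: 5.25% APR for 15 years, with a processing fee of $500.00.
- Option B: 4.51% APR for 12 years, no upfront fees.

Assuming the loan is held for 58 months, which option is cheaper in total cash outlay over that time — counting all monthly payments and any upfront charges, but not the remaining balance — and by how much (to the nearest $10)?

Option A by $680

Option A: monthly rate = 5.25%/12 = 0.0043750; payment = 21,000 × 0.0043750 / (1 − (1+0.0043750)^−180) = $168.81.
Option B: at 4.51% the monthly rate is 0.0037583, so the payment is 21,000 × 0.0037583 / (1 − 1.0037583^−144) = $189.11.
Over 58 months: Option A costs 58 × $168.81 + $500.00 = $10,290.98; Option B costs 58 × $189.11 = $10,968.38.
Option A is cheaper by $10,968.38 − $10,290.98 = $677.40.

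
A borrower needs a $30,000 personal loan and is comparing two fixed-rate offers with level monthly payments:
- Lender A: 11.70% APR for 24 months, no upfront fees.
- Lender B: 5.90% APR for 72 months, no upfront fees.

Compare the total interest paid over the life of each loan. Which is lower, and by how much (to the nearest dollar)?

Lender A by $1,903

Lender A: monthly rate = 11.7%/12 = 0.0097500; payment = 30,000 × 0.0097500 / (1 − (1+0.0097500)^−24) = $1,408.00.
Total interest on Lender A = 24 × $1,408.00 − $30,000 = $3,792.00.
Lender B: monthly rate = 5.9%/12 = 0.0049167; payment = 30,000 × 0.0049167 / (1 − (1+0.0049167)^−72) = $495.77.
Total interest on Lender B = 72 × $495.77 − $30,000 = $5,695.44.
Lender A is lower by $1,903.44.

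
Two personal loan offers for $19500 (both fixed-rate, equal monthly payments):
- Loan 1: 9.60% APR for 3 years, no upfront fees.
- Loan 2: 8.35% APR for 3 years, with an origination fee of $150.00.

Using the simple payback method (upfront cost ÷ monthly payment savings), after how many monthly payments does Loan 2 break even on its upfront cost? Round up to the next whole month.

Loan 1: monthly rate = 9.6%/12 = 0.0080000; payment = 19,500 × 0.0080000 / (1 − (1+0.0080000)^−36) = $625.55.
Loan 2: monthly rate = 8.35%/12 = 0.0069583; payment = 19,500 × 0.0069583 / (1 − (1+0.0069583)^−36) = $614.21.
Monthly savings = $625.55 − $614.21 = $11.34.
Break-even = $150.00 / $11.34 = 13.23 → 14 months.

14 months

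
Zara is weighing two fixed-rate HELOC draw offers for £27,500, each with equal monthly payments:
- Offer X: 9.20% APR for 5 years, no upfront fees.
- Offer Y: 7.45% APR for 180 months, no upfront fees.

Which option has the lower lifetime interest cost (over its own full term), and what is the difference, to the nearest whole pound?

Offer X by £11,335

Offer X: monthly rate = 9.2%/12 = 0.0076667; payment = 27,500 × 0.0076667 / (1 − (1+0.0076667)^−60) = £573.53.
Total interest on Offer X = 60 × £573.53 − £27,500 = £6,911.80.
Offer Y: monthly rate = 7.45%/12 = 0.0062083; payment = 27,500 × 0.0062083 / (1 − (1+0.0062083)^−180) = £254.15.
Total interest on Offer Y = 180 × £254.15 − £27,500 = £18,247.00.
Offer X is lower by £11,335.20.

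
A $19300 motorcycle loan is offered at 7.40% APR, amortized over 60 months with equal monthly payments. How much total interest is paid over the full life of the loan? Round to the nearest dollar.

At 7.40% the monthly rate is 0.0061667, so the payment is 19,300 × 0.0061667 / (1 − 1.0061667^−60) = $385.82.
Total paid = 60 × $385.82 = $23,149.20; interest = $23,149.20 − $19,300 = $3,849.20.

$3,849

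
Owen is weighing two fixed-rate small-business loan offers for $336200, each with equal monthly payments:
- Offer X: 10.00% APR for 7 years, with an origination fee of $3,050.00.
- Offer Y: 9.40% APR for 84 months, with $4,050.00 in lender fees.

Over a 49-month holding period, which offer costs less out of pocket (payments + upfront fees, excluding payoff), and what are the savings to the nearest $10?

Offer Y by $4,080

Offer X: at 10.00% the monthly rate is 0.0083333, so the payment is 336,200 × 0.0083333 / (1 − 1.0083333^−84) = $5,581.32.
Offer Y: at 9.40% the monthly rate is 0.0078333, so the payment is 336,200 × 0.0078333 / (1 − 1.0078333^−84) = $5,477.64.
Over 49 months: Offer X costs 49 × $5,581.32 + $3,050.00 = $276,534.68; Offer Y costs 49 × $5,477.64 + $4,050.00 = $272,454.36.
Offer Y is cheaper by $276,534.68 − $272,454.36 = $4,080.32.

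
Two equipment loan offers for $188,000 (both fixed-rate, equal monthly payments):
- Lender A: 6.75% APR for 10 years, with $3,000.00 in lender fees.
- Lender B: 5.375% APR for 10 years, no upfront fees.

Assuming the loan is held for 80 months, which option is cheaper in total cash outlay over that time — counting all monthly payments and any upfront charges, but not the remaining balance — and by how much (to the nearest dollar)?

Lender B by $13,402

Lender A: at 6.75% the monthly rate is 0.0056250, so the payment is 188,000 × 0.0056250 / (1 − 1.0056250^−120) = $2,158.69.
Lender B: monthly rate = 5.375%/12 = 0.0044792; payment = 188,000 × 0.0044792 / (1 − (1+0.0044792)^−120) = $2,028.67.
Over 80 months: Lender A costs 80 × $2,158.69 + $3,000.00 = $175,695.20; Lender B costs 80 × $2,028.67 = $162,293.60.
Lender B is cheaper by $175,695.20 − $162,293.60 = $13,401.60.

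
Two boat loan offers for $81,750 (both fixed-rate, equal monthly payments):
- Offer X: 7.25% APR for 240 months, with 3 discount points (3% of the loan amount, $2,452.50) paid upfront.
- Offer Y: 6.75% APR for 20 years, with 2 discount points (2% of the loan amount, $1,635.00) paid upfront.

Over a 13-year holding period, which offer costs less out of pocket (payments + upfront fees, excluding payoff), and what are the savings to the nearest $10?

Offer Y by $4,640

Offer X: monthly rate = 7.25%/12 = 0.0060417; payment = 81,750 × 0.0060417 / (1 − (1+0.0060417)^−240) = $646.13.
Offer Y: at 6.75% the monthly rate is 0.0056250, so the payment is 81,750 × 0.0056250 / (1 − 1.0056250^−240) = $621.60.
Over 156 months: Offer X costs 156 × $646.13 + $2,452.50 = $103,248.78; Offer Y costs 156 × $621.60 + $1,635.00 = $98,604.60.
Offer Y is cheaper by $103,248.78 − $98,604.60 = $4,644.18.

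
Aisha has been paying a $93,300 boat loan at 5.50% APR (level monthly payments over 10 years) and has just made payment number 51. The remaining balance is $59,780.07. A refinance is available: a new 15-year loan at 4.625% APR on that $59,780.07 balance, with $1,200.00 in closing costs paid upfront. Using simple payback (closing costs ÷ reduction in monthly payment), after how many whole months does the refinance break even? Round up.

3 months

Current payment = 93,300 × 5.5%/12 / (1 − (1+0.0045833)^−120) = $1,012.55.
Refinanced payment = 59,780.07 × 0.0038542 / (1 − (1+0.0038542)^−180) = $461.14.
Monthly savings = $1,012.55 − $461.14 = $551.41.
Break-even = $1,200.00 / $551.41 = 2.18 → 3 months.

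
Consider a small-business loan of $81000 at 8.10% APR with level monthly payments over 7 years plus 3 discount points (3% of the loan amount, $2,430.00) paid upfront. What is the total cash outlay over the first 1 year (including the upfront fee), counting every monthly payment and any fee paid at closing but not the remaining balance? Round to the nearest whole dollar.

At 8.10% the monthly rate is 0.0067500, so the payment is 81,000 × 0.0067500 / (1 − 1.0067500^−84) = $1,266.52.
Total outlay = 12 × $1,266.52 + $2,430.00 = $17,628.24.

$17,628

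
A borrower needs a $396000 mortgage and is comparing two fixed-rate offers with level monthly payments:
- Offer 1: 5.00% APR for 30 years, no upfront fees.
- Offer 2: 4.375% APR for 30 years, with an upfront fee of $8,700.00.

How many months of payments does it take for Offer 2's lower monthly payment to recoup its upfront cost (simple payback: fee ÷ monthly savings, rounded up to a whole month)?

Offer 1: at 5.00% the monthly rate is 0.0041667, so the payment is 396,000 × 0.0041667 / (1 − 1.0041667^−360) = $2,125.81.
Offer 2: at 4.375% the monthly rate is 0.0036458, so the payment is 396,000 × 0.0036458 / (1 − 1.0036458^−360) = $1,977.17.
Monthly savings = $2,125.81 − $1,977.17 = $148.64.
Break-even = $8,700.00 / $148.64 = 58.53 → 59 months.

59 months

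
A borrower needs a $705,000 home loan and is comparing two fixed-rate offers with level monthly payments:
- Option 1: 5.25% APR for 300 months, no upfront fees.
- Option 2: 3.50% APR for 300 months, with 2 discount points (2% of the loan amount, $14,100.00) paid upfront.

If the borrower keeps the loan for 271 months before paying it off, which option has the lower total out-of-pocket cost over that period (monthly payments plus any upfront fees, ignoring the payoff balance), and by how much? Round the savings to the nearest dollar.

Option 2 by $174,326

Option 1: monthly rate = 5.25%/12 = 0.0043750; payment = 705,000 × 0.0043750 / (1 − (1+0.0043750)^−300) = $4,224.70.
Option 2: at 3.50% the monthly rate is 0.0029167, so the payment is 705,000 × 0.0029167 / (1 − 1.0029167^−300) = $3,529.40.
Over 271 months: Option 1 costs 271 × $4,224.70 = $1,144,893.70; Option 2 costs 271 × $3,529.40 + $14,100.00 = $970,567.40.
Option 2 is cheaper by $1,144,893.70 − $970,567.40 = $174,326.30.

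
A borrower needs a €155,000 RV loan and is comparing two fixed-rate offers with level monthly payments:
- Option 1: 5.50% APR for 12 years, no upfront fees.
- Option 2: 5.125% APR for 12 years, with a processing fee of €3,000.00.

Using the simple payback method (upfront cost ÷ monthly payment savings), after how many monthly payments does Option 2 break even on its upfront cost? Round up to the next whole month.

102 months

Option 1: at 5.50% the monthly rate is 0.0045833, so the payment is 155,000 × 0.0045833 / (1 − 1.0045833^−144) = €1,472.77.
Option 2: monthly rate = 5.125%/12 = 0.0042708; payment = 155,000 × 0.0042708 / (1 − (1+0.0042708)^−144) = €1,443.32.
Monthly savings = €1,472.77 − €1,443.32 = €29.45.
Break-even = €3,000.00 / €29.45 = 101.87 → 102 months.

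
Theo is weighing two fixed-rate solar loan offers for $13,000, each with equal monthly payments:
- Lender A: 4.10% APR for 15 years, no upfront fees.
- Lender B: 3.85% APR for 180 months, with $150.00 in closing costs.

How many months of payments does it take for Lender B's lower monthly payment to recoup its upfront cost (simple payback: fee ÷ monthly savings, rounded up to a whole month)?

Lender A: at 4.10% the monthly rate is 0.0034167, so the payment is 13,000 × 0.0034167 / (1 − 1.0034167^−180) = $96.81.
Lender B: monthly rate = 3.85%/12 = 0.0032083; payment = 13,000 × 0.0032083 / (1 − (1+0.0032083)^−180) = $95.19.
Monthly savings = $96.81 − $95.19 = $1.62.
Break-even = $150.00 / $1.62 = 92.59 → 93 months.

93 months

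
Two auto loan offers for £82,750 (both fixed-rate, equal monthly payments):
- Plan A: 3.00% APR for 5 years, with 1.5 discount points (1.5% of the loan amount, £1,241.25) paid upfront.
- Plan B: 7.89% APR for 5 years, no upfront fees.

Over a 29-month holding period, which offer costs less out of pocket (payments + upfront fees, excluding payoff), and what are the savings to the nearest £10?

Plan A: monthly rate = 3%/12 = 0.0025000; payment = 82,750 × 0.0025000 / (1 − (1+0.0025000)^−60) = £1,486.91.
Plan B: monthly rate = 7.89%/12 = 0.0065750; payment = 82,750 × 0.0065750 / (1 − (1+0.0065750)^−60) = £1,673.52.
Over 29 months: Plan A costs 29 × £1,486.91 + £1,241.25 = £44,361.64; Plan B costs 29 × £1,673.52 = £48,532.08.
Plan A is cheaper by £48,532.08 − £44,361.64 = £4,170.44.

Plan A by £4,170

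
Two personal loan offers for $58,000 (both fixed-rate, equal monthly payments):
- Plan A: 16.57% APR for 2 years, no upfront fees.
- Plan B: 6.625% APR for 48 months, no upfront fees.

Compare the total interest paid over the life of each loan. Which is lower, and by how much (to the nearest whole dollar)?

Plan A: at 16.57% the monthly rate is 0.0138083, so the payment is 58,000 × 0.0138083 / (1 − 1.0138083^−24) = $2,855.68.
Total interest on Plan A = 24 × $2,855.68 − $58,000 = $10,536.32.
Plan B: monthly rate = 6.625%/12 = 0.0055208; payment = 58,000 × 0.0055208 / (1 − (1+0.0055208)^−48) = $1,378.81.
Total interest on Plan B = 48 × $1,378.81 − $58,000 = $8,182.88.
Plan B is lower by $2,353.44.

Plan B by $2,353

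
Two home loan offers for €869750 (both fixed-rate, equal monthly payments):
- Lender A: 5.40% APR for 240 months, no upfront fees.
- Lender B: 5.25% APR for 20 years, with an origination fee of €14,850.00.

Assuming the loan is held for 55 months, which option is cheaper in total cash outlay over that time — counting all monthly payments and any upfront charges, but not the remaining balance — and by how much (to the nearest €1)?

Lender A: monthly rate = 5.4%/12 = 0.0045000; payment = 869,750 × 0.0045000 / (1 − (1+0.0045000)^−240) = €5,933.88.
Lender B: monthly rate = 5.25%/12 = 0.0043750; payment = 869,750 × 0.0043750 / (1 − (1+0.0043750)^−240) = €5,860.76.
Over 55 months: Lender A costs 55 × €5,933.88 = €326,363.40; Lender B costs 55 × €5,860.76 + €14,850.00 = €337,191.80.
Lender A is cheaper by €337,191.80 − €326,363.40 = €10,828.40.

Lender A by €10,828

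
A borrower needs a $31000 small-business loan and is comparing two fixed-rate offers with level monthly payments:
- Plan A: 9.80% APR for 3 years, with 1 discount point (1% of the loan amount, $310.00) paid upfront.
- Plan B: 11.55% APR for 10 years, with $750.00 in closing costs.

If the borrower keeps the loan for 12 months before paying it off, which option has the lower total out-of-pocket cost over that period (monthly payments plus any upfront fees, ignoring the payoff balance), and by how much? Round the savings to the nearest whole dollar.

Plan A: at 9.80% the monthly rate is 0.0081667, so the payment is 31,000 × 0.0081667 / (1 − 1.0081667^−36) = $997.37.
Plan B: at 11.55% the monthly rate is 0.0096250, so the payment is 31,000 × 0.0096250 / (1 − 1.0096250^−120) = $436.73.
Over 12 months: Plan A costs 12 × $997.37 + $310.00 = $12,278.44; Plan B costs 12 × $436.73 + $750.00 = $5,990.76.
Plan B is cheaper by $12,278.44 − $5,990.76 = $6,287.68.

Plan B by $6,288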